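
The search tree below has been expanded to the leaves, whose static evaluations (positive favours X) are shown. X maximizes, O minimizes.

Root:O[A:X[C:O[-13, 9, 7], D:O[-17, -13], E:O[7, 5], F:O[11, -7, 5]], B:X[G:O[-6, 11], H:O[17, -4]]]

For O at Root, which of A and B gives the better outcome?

C (O): min(-13, 9, 7) = -13
D (O): min(-17, -13) = -17
E (O): min(7, 5) = 5
F (O): min(11, -7, 5) = -7
A (X): max(-13, -17, 5, -7) = 5
G (O): min(-6, 11) = -6
H (O): min(17, -4) = -4
B (X): max(-6, -4) = -4
O prefers the lower value; A=5, B=-4. B is better since -4 < 5.

B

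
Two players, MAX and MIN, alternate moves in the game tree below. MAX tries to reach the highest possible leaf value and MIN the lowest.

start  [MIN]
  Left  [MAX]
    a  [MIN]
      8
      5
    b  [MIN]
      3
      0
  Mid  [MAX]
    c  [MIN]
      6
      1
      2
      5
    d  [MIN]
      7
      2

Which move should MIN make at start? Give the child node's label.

Mid

a (MIN): min(8, 5) = 5
b (MIN): min(3, 0) = 0
Left (MAX): max(5, 0) = 5
c (MIN): min(6, 1, 2, 5) = 1
d (MIN): min(7, 2) = 2
Mid (MAX): max(1, 2) = 2
start (MIN): min(5, 2) = 2
MIN at start wants the lowest of {Left=5, Mid=2}, so chooses Mid.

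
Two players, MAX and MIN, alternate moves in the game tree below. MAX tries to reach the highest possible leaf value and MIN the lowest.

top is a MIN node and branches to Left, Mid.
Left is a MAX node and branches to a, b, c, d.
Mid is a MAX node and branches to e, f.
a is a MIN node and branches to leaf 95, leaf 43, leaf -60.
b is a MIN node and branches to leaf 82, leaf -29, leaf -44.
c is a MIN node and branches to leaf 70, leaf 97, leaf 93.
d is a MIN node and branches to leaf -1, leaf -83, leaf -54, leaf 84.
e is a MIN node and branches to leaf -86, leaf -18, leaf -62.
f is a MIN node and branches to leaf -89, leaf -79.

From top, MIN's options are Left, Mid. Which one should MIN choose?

a (MIN): min(95, 43, -60) = -60
b (MIN): min(82, -29, -44) = -44
c (MIN): min(70, 97, 93) = 70
d (MIN): min(-1, -83, -54, 84) = -83
Left (MAX): max(-60, -44, 70, -83) = 70
e (MIN): min(-86, -18, -62) = -86
f (MIN): min(-89, -79) = -89
Mid (MAX): max(-86, -89) = -86
top (MIN): min(70, -86) = -86
MIN at top wants the lowest of {Left=70, Mid=-86}, so chooses Mid.

Mid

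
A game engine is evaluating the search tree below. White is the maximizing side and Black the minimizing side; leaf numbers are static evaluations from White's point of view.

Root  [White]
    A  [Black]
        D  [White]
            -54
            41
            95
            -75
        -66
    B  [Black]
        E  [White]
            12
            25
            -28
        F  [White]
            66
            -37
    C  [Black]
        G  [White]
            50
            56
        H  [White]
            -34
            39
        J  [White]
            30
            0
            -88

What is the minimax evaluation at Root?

30

D (White): max(-54, 41, 95, -75) = 95
A (Black): min(95, -66) = -66
E (White): max(12, 25, -28) = 25
F (White): max(66, -37) = 66
B (Black): min(25, 66) = 25
G (White): max(50, 56) = 56
H (White): max(-34, 39) = 39
J (White): max(30, 0, -88) = 30
C (Black): min(56, 39, 30) = 30
Root (White): max(-66, 25, 30) = 30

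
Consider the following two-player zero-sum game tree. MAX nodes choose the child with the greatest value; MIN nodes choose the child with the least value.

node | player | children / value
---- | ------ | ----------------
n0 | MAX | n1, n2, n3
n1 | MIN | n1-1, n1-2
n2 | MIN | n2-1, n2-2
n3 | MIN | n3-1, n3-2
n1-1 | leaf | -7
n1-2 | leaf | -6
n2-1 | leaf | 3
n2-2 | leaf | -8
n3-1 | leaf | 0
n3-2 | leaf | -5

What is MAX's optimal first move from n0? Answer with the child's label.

n3

n1 (MIN): min(-7, -6) = -7
n2 (MIN): min(3, -8) = -8
n3 (MIN): min(0, -5) = -5
n0 (MAX): max(-7, -8, -5) = -5
MAX at n0 wants the highest of {n1=-7, n2=-8, n3=-5}, so chooses n3.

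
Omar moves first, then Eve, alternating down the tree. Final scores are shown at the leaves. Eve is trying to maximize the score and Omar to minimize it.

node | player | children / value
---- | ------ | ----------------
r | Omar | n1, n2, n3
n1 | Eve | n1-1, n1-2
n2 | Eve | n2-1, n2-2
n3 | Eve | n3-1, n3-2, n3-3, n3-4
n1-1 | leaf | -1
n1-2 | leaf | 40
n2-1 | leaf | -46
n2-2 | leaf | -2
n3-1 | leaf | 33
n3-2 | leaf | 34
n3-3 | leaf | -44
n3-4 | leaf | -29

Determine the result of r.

n1 (Eve): max(-1, 40) = 40
n2 (Eve): max(-46, -2) = -2
n3 (Eve): max(33, 34, -44, -29) = 34
r (Omar): min(40, -2, 34) = -2

-2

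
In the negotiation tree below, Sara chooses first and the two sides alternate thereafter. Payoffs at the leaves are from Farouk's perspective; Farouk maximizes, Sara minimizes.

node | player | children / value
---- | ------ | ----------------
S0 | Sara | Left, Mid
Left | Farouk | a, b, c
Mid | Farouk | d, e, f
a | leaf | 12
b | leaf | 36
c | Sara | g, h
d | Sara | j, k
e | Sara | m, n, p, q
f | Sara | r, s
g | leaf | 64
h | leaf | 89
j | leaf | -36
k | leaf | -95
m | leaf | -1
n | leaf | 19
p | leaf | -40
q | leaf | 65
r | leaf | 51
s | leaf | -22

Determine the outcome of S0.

c (Sara): min(64, 89) = 64
Left (Farouk): max(12, 36, 64) = 64
d (Sara): min(-36, -95) = -95
e (Sara): min(-1, 19, -40, 65) = -40
f (Sara): min(51, -22) = -22
Mid (Farouk): max(-95, -40, -22) = -22
S0 (Sara): min(64, -22) = -22

-22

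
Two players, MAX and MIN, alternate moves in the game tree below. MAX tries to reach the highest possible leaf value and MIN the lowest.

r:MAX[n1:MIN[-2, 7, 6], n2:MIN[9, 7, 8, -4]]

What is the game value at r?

n1 (MIN): min(-2, 7, 6) = -2
n2 (MIN): min(9, 7, 8, -4) = -4
r (MAX): max(-2, -4) = -2

-2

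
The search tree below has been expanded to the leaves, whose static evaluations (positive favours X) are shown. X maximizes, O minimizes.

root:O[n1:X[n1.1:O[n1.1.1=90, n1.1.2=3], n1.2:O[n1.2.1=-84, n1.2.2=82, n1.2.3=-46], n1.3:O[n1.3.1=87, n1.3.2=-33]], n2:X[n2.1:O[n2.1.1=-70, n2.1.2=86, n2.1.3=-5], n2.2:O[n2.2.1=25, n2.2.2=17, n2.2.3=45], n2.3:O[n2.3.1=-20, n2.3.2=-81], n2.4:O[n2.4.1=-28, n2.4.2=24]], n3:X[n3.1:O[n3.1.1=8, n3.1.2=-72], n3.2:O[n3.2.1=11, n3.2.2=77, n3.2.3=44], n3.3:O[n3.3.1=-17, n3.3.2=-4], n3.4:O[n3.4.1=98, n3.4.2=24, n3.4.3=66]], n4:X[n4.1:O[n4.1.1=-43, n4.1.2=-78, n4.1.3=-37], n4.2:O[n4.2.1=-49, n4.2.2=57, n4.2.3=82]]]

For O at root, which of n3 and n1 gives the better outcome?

n3.1 (O): min(8, -72) = -72
n3.2 (O): min(11, 77, 44) = 11
n3.3 (O): min(-17, -4) = -17
n3.4 (O): min(98, 24, 66) = 24
n3 (X): max(-72, 11, -17, 24) = 24
n1.1 (O): min(90, 3) = 3
n1.2 (O): min(-84, 82, -46) = -84
n1.3 (O): min(87, -33) = -33
n1 (X): max(3, -84, -33) = 3
O prefers the lower value; n3=24, n1=3. n1 is better since 3 < 24.

n1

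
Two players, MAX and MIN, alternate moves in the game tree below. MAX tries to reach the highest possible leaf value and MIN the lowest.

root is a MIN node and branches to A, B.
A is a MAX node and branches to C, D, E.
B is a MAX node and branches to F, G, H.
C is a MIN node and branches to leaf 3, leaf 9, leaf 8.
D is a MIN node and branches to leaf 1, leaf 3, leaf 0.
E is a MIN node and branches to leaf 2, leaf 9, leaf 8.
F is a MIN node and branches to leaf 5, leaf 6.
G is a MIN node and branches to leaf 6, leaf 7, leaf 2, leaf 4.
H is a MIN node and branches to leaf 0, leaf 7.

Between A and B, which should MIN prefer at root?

A

C (MIN): min(3, 9, 8) = 3
D (MIN): min(1, 3, 0) = 0
E (MIN): min(2, 9, 8) = 2
A (MAX): max(3, 0, 2) = 3
F (MIN): min(5, 6) = 5
G (MIN): min(6, 7, 2, 4) = 2
H (MIN): min(0, 7) = 0
B (MAX): max(5, 2, 0) = 5
MIN prefers the lower value; A=3, B=5. A is better since 3 < 5.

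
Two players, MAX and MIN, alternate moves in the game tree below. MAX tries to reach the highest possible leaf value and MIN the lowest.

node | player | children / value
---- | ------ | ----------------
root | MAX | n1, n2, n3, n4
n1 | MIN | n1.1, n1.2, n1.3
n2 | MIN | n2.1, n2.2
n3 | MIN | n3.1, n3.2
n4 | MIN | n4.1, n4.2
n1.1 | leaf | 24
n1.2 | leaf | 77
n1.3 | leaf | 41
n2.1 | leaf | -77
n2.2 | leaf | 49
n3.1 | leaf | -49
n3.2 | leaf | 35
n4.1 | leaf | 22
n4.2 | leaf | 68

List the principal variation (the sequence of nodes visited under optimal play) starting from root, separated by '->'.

root -> n1 -> n1.1

n1 (MIN): min(24, 77, 41) = 24
n2 (MIN): min(-77, 49) = -77
n3 (MIN): min(-49, 35) = -49
n4 (MIN): min(22, 68) = 22
root (MAX): max(24, -77, -49, 22) = 24
At root, MAX picks n1 (highest: 24).
At n1, MIN picks n1.1 (lowest: 24).
Terminal value 24.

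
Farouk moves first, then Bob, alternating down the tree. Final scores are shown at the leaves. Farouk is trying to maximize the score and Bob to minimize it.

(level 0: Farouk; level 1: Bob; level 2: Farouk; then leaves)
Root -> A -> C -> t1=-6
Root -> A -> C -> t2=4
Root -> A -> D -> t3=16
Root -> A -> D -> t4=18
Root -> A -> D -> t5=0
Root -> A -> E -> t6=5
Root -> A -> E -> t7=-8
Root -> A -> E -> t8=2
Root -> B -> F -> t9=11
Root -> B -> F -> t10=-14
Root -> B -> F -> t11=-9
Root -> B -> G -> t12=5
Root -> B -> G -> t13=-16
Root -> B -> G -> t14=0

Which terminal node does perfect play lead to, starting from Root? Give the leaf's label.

t12

C (Farouk): max(-6, 4) = 4
D (Farouk): max(16, 18, 0) = 18
E (Farouk): max(5, -8, 2) = 5
A (Bob): min(4, 18, 5) = 4
F (Farouk): max(11, -14, -9) = 11
G (Farouk): max(5, -16, 0) = 5
B (Bob): min(11, 5) = 5
Root (Farouk): max(4, 5) = 5
At Root, Farouk picks B (highest: 5).
At B, Bob picks G (lowest: 5).
At G, Farouk picks t12 (highest: 5).
Terminal value 5.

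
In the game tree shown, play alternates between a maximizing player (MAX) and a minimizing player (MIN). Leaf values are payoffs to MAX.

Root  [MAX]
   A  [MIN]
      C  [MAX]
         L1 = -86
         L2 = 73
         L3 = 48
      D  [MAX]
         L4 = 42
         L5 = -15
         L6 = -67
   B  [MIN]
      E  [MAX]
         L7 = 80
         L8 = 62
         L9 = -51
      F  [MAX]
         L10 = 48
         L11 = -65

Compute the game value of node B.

E (MAX): max(80, 62, -51) = 80
F (MAX): max(48, -65) = 48
B (MIN): min(80, 48) = 48

48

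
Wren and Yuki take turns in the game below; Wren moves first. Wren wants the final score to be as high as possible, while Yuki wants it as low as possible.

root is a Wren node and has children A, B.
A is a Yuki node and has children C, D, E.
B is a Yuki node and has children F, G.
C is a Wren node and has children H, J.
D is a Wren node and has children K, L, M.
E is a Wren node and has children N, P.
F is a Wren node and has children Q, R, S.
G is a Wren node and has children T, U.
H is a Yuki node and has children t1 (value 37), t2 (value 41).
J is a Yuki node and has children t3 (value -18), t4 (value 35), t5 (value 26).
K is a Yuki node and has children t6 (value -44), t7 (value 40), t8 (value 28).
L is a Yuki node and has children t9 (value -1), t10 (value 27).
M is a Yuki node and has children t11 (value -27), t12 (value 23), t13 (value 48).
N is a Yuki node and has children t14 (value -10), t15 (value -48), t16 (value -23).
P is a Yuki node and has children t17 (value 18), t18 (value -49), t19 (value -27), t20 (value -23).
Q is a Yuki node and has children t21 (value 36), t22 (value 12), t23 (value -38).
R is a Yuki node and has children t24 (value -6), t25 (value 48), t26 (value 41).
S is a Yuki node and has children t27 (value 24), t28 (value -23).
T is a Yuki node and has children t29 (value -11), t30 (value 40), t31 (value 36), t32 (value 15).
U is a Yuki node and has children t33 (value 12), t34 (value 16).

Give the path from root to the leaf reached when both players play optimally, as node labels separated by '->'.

H (Yuki): min(37, 41) = 37
J (Yuki): min(-18, 35, 26) = -18
C (Wren): max(37, -18) = 37
K (Yuki): min(-44, 40, 28) = -44
L (Yuki): min(-1, 27) = -1
M (Yuki): min(-27, 23, 48) = -27
D (Wren): max(-44, -1, -27) = -1
N (Yuki): min(-10, -48, -23) = -48
P (Yuki): min(18, -49, -27, -23) = -49
E (Wren): max(-48, -49) = -48
A (Yuki): min(37, -1, -48) = -48
Q (Yuki): min(36, 12, -38) = -38
R (Yuki): min(-6, 48, 41) = -6
S (Yuki): min(24, -23) = -23
F (Wren): max(-38, -6, -23) = -6
T (Yuki): min(-11, 40, 36, 15) = -11
U (Yuki): min(12, 16) = 12
G (Wren): max(-11, 12) = 12
B (Yuki): min(-6, 12) = -6
root (Wren): max(-48, -6) = -6
At root, Wren picks B (highest: -6).
At B, Yuki picks F (lowest: -6).
At F, Wren picks R (highest: -6).
At R, Yuki picks t24 (lowest: -6).
Terminal value -6.

root -> B -> F -> R -> t24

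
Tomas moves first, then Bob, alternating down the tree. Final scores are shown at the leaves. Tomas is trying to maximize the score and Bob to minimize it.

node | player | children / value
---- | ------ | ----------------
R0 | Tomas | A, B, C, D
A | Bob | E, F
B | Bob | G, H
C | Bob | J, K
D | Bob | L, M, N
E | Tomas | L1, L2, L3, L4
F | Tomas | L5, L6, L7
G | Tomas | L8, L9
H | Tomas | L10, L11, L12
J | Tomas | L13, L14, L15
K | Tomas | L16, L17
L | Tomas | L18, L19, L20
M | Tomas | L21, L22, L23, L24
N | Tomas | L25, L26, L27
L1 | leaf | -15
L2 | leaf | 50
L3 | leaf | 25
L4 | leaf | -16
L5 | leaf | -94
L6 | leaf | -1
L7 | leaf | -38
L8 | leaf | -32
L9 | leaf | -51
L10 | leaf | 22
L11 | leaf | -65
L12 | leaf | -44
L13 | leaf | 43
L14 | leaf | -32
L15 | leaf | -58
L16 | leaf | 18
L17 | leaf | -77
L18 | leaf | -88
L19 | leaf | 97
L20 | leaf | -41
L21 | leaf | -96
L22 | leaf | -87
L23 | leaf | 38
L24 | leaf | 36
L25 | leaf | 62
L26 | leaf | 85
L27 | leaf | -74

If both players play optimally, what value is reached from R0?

38

E (Tomas): max(-15, 50, 25, -16) = 50
F (Tomas): max(-94, -1, -38) = -1
A (Bob): min(50, -1) = -1
G (Tomas): max(-32, -51) = -32
H (Tomas): max(22, -65, -44) = 22
B (Bob): min(-32, 22) = -32
J (Tomas): max(43, -32, -58) = 43
K (Tomas): max(18, -77) = 18
C (Bob): min(43, 18) = 18
L (Tomas): max(-88, 97, -41) = 97
M (Tomas): max(-96, -87, 38, 36) = 38
N (Tomas): max(62, 85, -74) = 85
D (Bob): min(97, 38, 85) = 38
R0 (Tomas): max(-1, -32, 18, 38) = 38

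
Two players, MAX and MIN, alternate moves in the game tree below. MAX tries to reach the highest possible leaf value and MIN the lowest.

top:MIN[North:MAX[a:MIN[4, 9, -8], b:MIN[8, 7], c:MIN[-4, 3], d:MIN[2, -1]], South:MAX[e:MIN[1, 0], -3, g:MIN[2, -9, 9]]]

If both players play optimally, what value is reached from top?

0

a (MIN): min(4, 9, -8) = -8
b (MIN): min(8, 7) = 7
c (MIN): min(-4, 3) = -4
d (MIN): min(2, -1) = -1
North (MAX): max(-8, 7, -4, -1) = 7
e (MIN): min(1, 0) = 0
g (MIN): min(2, -9, 9) = -9
South (MAX): max(0, -3, -9) = 0
top (MIN): min(7, 0) = 0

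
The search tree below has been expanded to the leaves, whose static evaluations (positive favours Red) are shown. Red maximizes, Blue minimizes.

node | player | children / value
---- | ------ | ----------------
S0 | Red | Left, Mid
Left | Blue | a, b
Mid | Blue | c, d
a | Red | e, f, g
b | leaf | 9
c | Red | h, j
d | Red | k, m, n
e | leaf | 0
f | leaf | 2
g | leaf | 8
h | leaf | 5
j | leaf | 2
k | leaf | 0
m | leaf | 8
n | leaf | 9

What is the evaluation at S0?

8

a (Red): max(0, 2, 8) = 8
Left (Blue): min(8, 9) = 8
c (Red): max(5, 2) = 5
d (Red): max(0, 8, 9) = 9
Mid (Blue): min(5, 9) = 5
S0 (Red): max(8, 5) = 8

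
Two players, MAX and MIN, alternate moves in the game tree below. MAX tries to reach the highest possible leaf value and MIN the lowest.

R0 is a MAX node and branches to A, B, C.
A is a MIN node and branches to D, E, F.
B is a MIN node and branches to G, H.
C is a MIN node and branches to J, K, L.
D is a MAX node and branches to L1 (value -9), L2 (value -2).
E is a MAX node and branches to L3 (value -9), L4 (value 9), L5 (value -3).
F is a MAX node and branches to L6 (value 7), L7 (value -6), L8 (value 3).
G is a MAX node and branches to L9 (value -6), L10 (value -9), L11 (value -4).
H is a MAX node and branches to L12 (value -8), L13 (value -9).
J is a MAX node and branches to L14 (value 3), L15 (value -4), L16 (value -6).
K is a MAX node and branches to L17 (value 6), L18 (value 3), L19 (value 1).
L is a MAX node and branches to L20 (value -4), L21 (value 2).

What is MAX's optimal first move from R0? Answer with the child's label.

D (MAX): max(-9, -2) = -2
E (MAX): max(-9, 9, -3) = 9
F (MAX): max(7, -6, 3) = 7
A (MIN): min(-2, 9, 7) = -2
G (MAX): max(-6, -9, -4) = -4
H (MAX): max(-8, -9) = -8
B (MIN): min(-4, -8) = -8
J (MAX): max(3, -4, -6) = 3
K (MAX): max(6, 3, 1) = 6
L (MAX): max(-4, 2) = 2
C (MIN): min(3, 6, 2) = 2
R0 (MAX): max(-2, -8, 2) = 2
MAX at R0 wants the highest of {A=-2, B=-8, C=2}, so chooses C.

C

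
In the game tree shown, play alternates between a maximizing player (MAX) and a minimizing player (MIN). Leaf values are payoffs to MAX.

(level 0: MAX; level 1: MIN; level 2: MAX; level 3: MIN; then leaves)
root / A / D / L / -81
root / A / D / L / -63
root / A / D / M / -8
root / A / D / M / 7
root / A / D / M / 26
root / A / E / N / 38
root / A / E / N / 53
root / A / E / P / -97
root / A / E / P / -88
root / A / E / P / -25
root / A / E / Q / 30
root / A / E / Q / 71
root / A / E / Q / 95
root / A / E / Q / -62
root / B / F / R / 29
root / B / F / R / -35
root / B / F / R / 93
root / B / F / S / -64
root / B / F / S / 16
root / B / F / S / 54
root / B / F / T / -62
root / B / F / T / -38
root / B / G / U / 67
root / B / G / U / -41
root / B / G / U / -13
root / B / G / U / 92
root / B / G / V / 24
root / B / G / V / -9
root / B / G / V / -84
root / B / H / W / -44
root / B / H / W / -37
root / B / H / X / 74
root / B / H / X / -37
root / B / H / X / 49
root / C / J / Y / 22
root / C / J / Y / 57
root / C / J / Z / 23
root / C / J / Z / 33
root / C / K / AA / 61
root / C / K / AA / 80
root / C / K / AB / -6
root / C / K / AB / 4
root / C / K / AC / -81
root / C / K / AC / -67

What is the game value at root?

23

L (MIN): min(-81, -63) = -81
M (MIN): min(-8, 7, 26) = -8
D (MAX): max(-81, -8) = -8
N (MIN): min(38, 53) = 38
P (MIN): min(-97, -88, -25) = -97
Q (MIN): min(30, 71, 95, -62) = -62
E (MAX): max(38, -97, -62) = 38
A (MIN): min(-8, 38) = -8
R (MIN): min(29, -35, 93) = -35
S (MIN): min(-64, 16, 54) = -64
T (MIN): min(-62, -38) = -62
F (MAX): max(-35, -64, -62) = -35
U (MIN): min(67, -41, -13, 92) = -41
V (MIN): min(24, -9, -84) = -84
G (MAX): max(-41, -84) = -41
W (MIN): min(-44, -37) = -44
X (MIN): min(74, -37, 49) = -37
H (MAX): max(-44, -37) = -37
B (MIN): min(-35, -41, -37) = -41
Y (MIN): min(22, 57) = 22
Z (MIN): min(23, 33) = 23
J (MAX): max(22, 23) = 23
AA (MIN): min(61, 80) = 61
AB (MIN): min(-6, 4) = -6
AC (MIN): min(-81, -67) = -81
K (MAX): max(61, -6, -81) = 61
C (MIN): min(23, 61) = 23
root (MAX): max(-8, -41, 23) = 23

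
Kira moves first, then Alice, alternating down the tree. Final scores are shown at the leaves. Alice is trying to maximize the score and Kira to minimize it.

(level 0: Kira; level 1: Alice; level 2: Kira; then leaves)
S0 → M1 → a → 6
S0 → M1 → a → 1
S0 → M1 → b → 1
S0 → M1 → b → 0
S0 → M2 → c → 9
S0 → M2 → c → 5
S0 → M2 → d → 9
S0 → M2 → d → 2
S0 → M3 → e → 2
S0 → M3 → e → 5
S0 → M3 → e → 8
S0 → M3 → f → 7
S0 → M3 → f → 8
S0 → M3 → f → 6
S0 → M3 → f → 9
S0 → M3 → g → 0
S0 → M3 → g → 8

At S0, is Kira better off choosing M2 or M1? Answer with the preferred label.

c (Kira): min(9, 5) = 5
d (Kira): min(9, 2) = 2
M2 (Alice): max(5, 2) = 5
a (Kira): min(6, 1) = 1
b (Kira): min(1, 0) = 0
M1 (Alice): max(1, 0) = 1
Kira prefers the lower value; M2=5, M1=1. M1 is better since 1 < 5.

M1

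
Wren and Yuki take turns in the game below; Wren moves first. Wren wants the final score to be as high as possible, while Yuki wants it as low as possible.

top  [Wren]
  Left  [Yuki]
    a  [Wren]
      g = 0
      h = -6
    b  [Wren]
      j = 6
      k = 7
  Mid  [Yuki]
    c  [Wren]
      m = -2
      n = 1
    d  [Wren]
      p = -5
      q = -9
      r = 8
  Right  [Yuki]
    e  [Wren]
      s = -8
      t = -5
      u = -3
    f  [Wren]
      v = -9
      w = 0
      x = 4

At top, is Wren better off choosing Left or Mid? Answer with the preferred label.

Mid

a (Wren): max(0, -6) = 0
b (Wren): max(6, 7) = 7
Left (Yuki): min(0, 7) = 0
c (Wren): max(-2, 1) = 1
d (Wren): max(-5, -9, 8) = 8
Mid (Yuki): min(1, 8) = 1
Wren prefers the higher value; Left=0, Mid=1. Mid is better since 1 > 0.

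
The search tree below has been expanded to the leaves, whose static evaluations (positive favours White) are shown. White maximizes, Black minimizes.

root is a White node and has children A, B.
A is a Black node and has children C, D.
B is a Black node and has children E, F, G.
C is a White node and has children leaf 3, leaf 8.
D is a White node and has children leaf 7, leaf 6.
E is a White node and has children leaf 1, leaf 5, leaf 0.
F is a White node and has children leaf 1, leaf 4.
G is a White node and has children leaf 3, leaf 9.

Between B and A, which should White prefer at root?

A

E (White): max(1, 5, 0) = 5
F (White): max(1, 4) = 4
G (White): max(3, 9) = 9
B (Black): min(5, 4, 9) = 4
C (White): max(3, 8) = 8
D (White): max(7, 6) = 7
A (Black): min(8, 7) = 7
White prefers the higher value; B=4, A=7. A is better since 7 > 4.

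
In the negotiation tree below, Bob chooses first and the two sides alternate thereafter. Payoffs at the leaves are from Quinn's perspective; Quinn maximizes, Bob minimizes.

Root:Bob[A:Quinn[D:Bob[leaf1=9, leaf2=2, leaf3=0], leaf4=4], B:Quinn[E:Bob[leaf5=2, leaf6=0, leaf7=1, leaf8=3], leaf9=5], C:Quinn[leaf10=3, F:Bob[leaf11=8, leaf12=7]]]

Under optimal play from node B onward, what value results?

E (Bob): min(2, 0, 1, 3) = 0
B (Quinn): max(0, 5) = 5

5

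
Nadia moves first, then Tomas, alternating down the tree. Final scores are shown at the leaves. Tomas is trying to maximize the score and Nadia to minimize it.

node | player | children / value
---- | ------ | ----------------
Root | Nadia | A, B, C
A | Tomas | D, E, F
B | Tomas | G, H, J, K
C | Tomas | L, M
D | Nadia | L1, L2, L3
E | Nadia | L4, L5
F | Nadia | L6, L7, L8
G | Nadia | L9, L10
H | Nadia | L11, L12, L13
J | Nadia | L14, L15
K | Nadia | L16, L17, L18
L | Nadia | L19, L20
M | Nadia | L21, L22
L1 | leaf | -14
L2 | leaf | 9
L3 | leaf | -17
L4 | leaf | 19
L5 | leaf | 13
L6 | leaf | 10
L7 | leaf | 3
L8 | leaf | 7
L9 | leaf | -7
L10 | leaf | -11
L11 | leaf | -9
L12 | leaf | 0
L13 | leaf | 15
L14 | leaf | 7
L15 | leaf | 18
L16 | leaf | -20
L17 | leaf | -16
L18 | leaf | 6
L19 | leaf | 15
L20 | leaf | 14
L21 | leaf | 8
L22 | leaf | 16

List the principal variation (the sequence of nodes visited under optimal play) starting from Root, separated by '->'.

D (Nadia): min(-14, 9, -17) = -17
E (Nadia): min(19, 13) = 13
F (Nadia): min(10, 3, 7) = 3
A (Tomas): max(-17, 13, 3) = 13
G (Nadia): min(-7, -11) = -11
H (Nadia): min(-9, 0, 15) = -9
J (Nadia): min(7, 18) = 7
K (Nadia): min(-20, -16, 6) = -20
B (Tomas): max(-11, -9, 7, -20) = 7
L (Nadia): min(15, 14) = 14
M (Nadia): min(8, 16) = 8
C (Tomas): max(14, 8) = 14
Root (Nadia): min(13, 7, 14) = 7
At Root, Nadia picks B (lowest: 7).
At B, Tomas picks J (highest: 7).
At J, Nadia picks L14 (lowest: 7).
Terminal value 7.

Root -> B -> J -> L14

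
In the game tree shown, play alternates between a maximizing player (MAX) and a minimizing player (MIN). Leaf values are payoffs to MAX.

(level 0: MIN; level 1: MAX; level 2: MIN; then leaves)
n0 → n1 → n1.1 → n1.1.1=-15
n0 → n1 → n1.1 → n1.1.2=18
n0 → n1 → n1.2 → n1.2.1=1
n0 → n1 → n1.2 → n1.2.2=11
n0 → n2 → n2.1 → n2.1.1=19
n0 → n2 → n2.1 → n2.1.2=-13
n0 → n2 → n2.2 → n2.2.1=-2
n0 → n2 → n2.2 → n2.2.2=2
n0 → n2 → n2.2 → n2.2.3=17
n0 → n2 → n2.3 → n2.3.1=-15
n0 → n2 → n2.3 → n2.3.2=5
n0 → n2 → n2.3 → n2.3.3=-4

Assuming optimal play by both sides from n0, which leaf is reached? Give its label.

n2.2.1

n1.1 (MIN): min(-15, 18) = -15
n1.2 (MIN): min(1, 11) = 1
n1 (MAX): max(-15, 1) = 1
n2.1 (MIN): min(19, -13) = -13
n2.2 (MIN): min(-2, 2, 17) = -2
n2.3 (MIN): min(-15, 5, -4) = -15
n2 (MAX): max(-13, -2, -15) = -2
n0 (MIN): min(1, -2) = -2
At n0, MIN picks n2 (lowest: -2).
At n2, MAX picks n2.2 (highest: -2).
At n2.2, MIN picks n2.2.1 (lowest: -2).
Terminal value -2.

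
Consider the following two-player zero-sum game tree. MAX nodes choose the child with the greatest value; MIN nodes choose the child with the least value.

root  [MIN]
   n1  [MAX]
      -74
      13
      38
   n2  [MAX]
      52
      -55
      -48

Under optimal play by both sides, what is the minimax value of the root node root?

n1 (MAX): max(-74, 13, 38) = 38
n2 (MAX): max(52, -55, -48) = 52
root (MIN): min(38, 52) = 38

38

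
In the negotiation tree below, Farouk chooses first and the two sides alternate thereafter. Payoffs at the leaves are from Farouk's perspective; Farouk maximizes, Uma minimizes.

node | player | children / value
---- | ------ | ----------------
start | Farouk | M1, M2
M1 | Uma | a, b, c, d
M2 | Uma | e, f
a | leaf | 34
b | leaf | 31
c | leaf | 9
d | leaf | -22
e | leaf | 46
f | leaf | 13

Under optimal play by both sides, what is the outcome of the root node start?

13

M1 (Uma): min(34, 31, 9, -22) = -22
M2 (Uma): min(46, 13) = 13
start (Farouk): max(-22, 13) = 13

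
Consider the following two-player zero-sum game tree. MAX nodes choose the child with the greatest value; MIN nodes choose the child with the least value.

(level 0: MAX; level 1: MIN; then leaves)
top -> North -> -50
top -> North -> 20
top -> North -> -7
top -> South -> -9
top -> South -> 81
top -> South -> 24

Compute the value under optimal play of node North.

-50

North (MIN): min(-50, 20, -7) = -50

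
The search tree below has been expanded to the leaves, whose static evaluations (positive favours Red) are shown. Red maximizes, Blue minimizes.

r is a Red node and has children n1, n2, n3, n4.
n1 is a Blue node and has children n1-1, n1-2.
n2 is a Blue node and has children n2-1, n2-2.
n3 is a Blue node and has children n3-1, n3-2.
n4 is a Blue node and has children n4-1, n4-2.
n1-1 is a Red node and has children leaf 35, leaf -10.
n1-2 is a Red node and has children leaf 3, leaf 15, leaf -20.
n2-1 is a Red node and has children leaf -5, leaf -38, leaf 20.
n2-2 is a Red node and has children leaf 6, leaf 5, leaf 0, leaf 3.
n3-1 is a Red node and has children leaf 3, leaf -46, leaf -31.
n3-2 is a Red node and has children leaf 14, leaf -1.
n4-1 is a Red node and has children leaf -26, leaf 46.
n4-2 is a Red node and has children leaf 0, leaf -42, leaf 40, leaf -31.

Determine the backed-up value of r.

n1-1 (Red): max(35, -10) = 35
n1-2 (Red): max(3, 15, -20) = 15
n1 (Blue): min(35, 15) = 15
n2-1 (Red): max(-5, -38, 20) = 20
n2-2 (Red): max(6, 5, 0, 3) = 6
n2 (Blue): min(20, 6) = 6
n3-1 (Red): max(3, -46, -31) = 3
n3-2 (Red): max(14, -1) = 14
n3 (Blue): min(3, 14) = 3
n4-1 (Red): max(-26, 46) = 46
n4-2 (Red): max(0, -42, 40, -31) = 40
n4 (Blue): min(46, 40) = 40
r (Red): max(15, 6, 3, 40) = 40

40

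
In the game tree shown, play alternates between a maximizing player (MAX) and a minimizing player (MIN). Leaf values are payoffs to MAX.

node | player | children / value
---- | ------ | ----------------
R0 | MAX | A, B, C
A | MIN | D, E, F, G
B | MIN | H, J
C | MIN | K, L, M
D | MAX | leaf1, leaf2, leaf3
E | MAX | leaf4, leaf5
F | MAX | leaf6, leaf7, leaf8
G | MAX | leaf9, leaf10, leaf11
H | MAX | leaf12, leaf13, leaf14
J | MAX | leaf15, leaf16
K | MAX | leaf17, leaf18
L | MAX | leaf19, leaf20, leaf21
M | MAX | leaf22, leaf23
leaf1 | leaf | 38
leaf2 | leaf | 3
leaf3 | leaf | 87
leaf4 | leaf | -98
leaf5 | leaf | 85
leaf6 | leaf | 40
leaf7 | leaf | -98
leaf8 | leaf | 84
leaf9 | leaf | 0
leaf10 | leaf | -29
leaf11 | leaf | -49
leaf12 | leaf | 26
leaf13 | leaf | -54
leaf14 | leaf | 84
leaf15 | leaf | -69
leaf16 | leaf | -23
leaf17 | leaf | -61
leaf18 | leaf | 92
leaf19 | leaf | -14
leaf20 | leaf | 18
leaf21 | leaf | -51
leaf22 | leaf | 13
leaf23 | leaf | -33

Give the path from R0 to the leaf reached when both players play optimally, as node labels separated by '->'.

D (MAX): max(38, 3, 87) = 87
E (MAX): max(-98, 85) = 85
F (MAX): max(40, -98, 84) = 84
G (MAX): max(0, -29, -49) = 0
A (MIN): min(87, 85, 84, 0) = 0
H (MAX): max(26, -54, 84) = 84
J (MAX): max(-69, -23) = -23
B (MIN): min(84, -23) = -23
K (MAX): max(-61, 92) = 92
L (MAX): max(-14, 18, -51) = 18
M (MAX): max(13, -33) = 13
C (MIN): min(92, 18, 13) = 13
R0 (MAX): max(0, -23, 13) = 13
At R0, MAX picks C (highest: 13).
At C, MIN picks M (lowest: 13).
At M, MAX picks leaf22 (highest: 13).
Terminal value 13.

R0 -> C -> M -> leaf22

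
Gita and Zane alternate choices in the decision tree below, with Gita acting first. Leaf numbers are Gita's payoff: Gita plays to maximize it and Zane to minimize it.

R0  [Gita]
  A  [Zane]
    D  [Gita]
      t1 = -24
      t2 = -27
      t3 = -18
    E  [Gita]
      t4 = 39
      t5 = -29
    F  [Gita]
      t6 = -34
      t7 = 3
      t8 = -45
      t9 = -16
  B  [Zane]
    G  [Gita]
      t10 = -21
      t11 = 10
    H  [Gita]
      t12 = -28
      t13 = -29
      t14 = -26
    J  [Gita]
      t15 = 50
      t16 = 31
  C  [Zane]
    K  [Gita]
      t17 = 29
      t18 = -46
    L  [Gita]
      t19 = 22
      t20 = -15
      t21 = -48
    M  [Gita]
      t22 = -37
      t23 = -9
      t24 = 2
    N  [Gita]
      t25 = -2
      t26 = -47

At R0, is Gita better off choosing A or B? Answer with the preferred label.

D (Gita): max(-24, -27, -18) = -18
E (Gita): max(39, -29) = 39
F (Gita): max(-34, 3, -45, -16) = 3
A (Zane): min(-18, 39, 3) = -18
G (Gita): max(-21, 10) = 10
H (Gita): max(-28, -29, -26) = -26
J (Gita): max(50, 31) = 50
B (Zane): min(10, -26, 50) = -26
Gita prefers the higher value; A=-18, B=-26. A is better since -18 > -26.

A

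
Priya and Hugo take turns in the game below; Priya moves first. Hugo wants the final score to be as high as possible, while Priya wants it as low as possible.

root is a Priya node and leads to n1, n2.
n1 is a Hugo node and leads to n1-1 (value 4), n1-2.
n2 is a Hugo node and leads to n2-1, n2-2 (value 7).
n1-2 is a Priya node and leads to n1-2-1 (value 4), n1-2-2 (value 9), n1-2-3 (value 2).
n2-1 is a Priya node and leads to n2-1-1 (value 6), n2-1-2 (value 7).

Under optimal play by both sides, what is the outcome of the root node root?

4

n1-2 (Priya): min(4, 9, 2) = 2
n1 (Hugo): max(4, 2) = 4
n2-1 (Priya): min(6, 7) = 6
n2 (Hugo): max(6, 7) = 7
root (Priya): min(4, 7) = 4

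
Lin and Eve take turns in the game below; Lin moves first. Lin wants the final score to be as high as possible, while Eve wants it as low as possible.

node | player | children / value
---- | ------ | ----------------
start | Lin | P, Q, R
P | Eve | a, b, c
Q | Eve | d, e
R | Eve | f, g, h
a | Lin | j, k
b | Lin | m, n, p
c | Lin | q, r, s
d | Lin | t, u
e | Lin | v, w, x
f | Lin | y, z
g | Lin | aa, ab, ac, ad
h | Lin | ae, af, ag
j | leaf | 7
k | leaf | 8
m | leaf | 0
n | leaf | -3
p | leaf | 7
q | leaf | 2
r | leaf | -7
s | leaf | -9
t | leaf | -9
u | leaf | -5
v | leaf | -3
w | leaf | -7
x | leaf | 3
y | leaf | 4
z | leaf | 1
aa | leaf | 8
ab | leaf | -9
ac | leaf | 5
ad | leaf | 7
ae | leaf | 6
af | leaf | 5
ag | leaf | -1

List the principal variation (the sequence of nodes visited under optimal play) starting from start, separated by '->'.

a (Lin): max(7, 8) = 8
b (Lin): max(0, -3, 7) = 7
c (Lin): max(2, -7, -9) = 2
P (Eve): min(8, 7, 2) = 2
d (Lin): max(-9, -5) = -5
e (Lin): max(-3, -7, 3) = 3
Q (Eve): min(-5, 3) = -5
f (Lin): max(4, 1) = 4
g (Lin): max(8, -9, 5, 7) = 8
h (Lin): max(6, 5, -1) = 6
R (Eve): min(4, 8, 6) = 4
start (Lin): max(2, -5, 4) = 4
At start, Lin picks R (highest: 4).
At R, Eve picks f (lowest: 4).
At f, Lin picks y (highest: 4).
Terminal value 4.

start -> R -> f -> y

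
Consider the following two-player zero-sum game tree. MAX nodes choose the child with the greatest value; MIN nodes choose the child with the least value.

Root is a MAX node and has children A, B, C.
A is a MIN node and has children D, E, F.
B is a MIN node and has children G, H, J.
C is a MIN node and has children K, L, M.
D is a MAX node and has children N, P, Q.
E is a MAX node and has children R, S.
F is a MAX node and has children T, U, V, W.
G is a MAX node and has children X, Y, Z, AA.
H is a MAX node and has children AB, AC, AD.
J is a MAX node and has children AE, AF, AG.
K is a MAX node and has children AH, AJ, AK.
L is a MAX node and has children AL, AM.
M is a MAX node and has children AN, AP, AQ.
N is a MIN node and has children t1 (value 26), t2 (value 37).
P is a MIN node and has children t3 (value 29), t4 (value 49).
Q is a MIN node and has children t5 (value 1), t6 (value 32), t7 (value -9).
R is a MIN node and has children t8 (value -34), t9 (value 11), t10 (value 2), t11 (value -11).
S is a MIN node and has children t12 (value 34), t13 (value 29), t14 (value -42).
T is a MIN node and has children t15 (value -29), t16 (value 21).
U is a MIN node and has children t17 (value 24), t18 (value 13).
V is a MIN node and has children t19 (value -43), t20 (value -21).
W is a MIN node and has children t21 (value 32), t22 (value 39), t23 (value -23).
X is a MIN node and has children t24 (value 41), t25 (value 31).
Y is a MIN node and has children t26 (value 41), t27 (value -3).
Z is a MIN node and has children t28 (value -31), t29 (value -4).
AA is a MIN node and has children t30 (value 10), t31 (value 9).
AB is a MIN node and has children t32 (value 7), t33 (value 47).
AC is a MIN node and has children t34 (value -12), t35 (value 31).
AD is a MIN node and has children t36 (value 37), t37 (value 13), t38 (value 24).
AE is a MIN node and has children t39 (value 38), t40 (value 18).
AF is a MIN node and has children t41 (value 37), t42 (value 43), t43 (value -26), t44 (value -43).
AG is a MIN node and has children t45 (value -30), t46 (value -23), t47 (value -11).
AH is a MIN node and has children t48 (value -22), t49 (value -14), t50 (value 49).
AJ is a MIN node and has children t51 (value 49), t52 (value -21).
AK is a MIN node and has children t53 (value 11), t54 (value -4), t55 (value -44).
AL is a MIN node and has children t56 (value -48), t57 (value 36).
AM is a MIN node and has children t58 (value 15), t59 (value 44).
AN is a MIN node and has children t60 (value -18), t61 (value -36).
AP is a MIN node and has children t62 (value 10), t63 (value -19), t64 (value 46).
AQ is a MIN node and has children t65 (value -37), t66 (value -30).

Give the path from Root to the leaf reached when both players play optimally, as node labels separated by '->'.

N (MIN): min(26, 37) = 26
P (MIN): min(29, 49) = 29
Q (MIN): min(1, 32, -9) = -9
D (MAX): max(26, 29, -9) = 29
R (MIN): min(-34, 11, 2, -11) = -34
S (MIN): min(34, 29, -42) = -42
E (MAX): max(-34, -42) = -34
T (MIN): min(-29, 21) = -29
U (MIN): min(24, 13) = 13
V (MIN): min(-43, -21) = -43
W (MIN): min(32, 39, -23) = -23
F (MAX): max(-29, 13, -43, -23) = 13
A (MIN): min(29, -34, 13) = -34
X (MIN): min(41, 31) = 31
Y (MIN): min(41, -3) = -3
Z (MIN): min(-31, -4) = -31
AA (MIN): min(10, 9) = 9
G (MAX): max(31, -3, -31, 9) = 31
AB (MIN): min(7, 47) = 7
AC (MIN): min(-12, 31) = -12
AD (MIN): min(37, 13, 24) = 13
H (MAX): max(7, -12, 13) = 13
AE (MIN): min(38, 18) = 18
AF (MIN): min(37, 43, -26, -43) = -43
AG (MIN): min(-30, -23, -11) = -30
J (MAX): max(18, -43, -30) = 18
B (MIN): min(31, 13, 18) = 13
AH (MIN): min(-22, -14, 49) = -22
AJ (MIN): min(49, -21) = -21
AK (MIN): min(11, -4, -44) = -44
K (MAX): max(-22, -21, -44) = -21
AL (MIN): min(-48, 36) = -48
AM (MIN): min(15, 44) = 15
L (MAX): max(-48, 15) = 15
AN (MIN): min(-18, -36) = -36
AP (MIN): min(10, -19, 46) = -19
AQ (MIN): min(-37, -30) = -37
M (MAX): max(-36, -19, -37) = -19
C (MIN): min(-21, 15, -19) = -21
Root (MAX): max(-34, 13, -21) = 13
At Root, MAX picks B (highest: 13).
At B, MIN picks H (lowest: 13).
At H, MAX picks AD (highest: 13).
At AD, MIN picks t37 (lowest: 13).
Terminal value 13.

Root -> B -> H -> AD -> t37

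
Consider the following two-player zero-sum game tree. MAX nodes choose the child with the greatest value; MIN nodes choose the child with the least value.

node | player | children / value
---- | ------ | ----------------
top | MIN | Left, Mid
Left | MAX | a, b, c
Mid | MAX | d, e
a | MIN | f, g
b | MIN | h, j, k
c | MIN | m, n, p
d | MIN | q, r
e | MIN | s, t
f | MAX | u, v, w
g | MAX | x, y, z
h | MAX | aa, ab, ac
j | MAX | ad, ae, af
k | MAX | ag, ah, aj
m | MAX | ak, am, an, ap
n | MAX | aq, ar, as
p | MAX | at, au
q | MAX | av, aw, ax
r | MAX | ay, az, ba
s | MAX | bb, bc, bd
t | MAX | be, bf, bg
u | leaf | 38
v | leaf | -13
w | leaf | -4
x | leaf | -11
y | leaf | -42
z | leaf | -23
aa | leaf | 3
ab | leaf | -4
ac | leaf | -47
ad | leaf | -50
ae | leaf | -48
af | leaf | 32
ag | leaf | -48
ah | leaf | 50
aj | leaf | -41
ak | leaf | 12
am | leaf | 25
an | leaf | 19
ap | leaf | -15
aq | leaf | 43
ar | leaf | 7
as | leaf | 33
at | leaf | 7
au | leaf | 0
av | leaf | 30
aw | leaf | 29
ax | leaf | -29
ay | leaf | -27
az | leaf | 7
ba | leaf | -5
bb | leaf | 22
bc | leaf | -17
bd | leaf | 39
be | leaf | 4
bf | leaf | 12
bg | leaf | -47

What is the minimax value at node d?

7

q (MAX): max(30, 29, -29) = 30
r (MAX): max(-27, 7, -5) = 7
d (MIN): min(30, 7) = 7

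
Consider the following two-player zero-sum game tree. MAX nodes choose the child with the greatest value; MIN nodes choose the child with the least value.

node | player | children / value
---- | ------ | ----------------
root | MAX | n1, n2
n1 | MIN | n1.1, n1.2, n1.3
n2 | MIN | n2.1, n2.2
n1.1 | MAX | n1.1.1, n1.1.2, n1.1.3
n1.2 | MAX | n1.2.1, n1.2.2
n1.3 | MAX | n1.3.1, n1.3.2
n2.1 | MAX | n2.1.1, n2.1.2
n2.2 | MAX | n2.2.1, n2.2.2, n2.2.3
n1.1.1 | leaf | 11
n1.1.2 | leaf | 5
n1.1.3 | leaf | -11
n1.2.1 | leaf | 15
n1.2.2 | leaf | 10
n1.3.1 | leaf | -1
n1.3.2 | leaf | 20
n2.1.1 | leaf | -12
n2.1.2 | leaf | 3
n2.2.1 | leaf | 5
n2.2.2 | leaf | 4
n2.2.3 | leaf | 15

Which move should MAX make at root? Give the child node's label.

n1

n1.1 (MAX): max(11, 5, -11) = 11
n1.2 (MAX): max(15, 10) = 15
n1.3 (MAX): max(-1, 20) = 20
n1 (MIN): min(11, 15, 20) = 11
n2.1 (MAX): max(-12, 3) = 3
n2.2 (MAX): max(5, 4, 15) = 15
n2 (MIN): min(3, 15) = 3
root (MAX): max(11, 3) = 11
MAX at root wants the highest of {n1=11, n2=3}, so chooses n1.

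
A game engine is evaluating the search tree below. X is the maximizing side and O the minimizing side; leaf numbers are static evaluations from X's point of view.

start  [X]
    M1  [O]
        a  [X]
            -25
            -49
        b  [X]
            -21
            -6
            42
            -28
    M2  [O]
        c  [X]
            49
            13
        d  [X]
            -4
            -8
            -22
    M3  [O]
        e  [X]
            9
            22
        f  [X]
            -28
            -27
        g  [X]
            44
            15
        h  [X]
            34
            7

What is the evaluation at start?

a (X): max(-25, -49) = -25
b (X): max(-21, -6, 42, -28) = 42
M1 (O): min(-25, 42) = -25
c (X): max(49, 13) = 49
d (X): max(-4, -8, -22) = -4
M2 (O): min(49, -4) = -4
e (X): max(9, 22) = 22
f (X): max(-28, -27) = -27
g (X): max(44, 15) = 44
h (X): max(34, 7) = 34
M3 (O): min(22, -27, 44, 34) = -27
start (X): max(-25, -4, -27) = -4

-4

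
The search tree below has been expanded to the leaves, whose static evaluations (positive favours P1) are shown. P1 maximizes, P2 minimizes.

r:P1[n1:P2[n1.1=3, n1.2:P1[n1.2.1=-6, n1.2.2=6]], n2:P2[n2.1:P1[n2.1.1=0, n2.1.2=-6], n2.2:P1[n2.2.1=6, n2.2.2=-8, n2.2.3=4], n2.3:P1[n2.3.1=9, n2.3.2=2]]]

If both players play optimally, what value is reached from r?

3

n1.2 (P1): max(-6, 6) = 6
n1 (P2): min(3, 6) = 3
n2.1 (P1): max(0, -6) = 0
n2.2 (P1): max(6, -8, 4) = 6
n2.3 (P1): max(9, 2) = 9
n2 (P2): min(0, 6, 9) = 0
r (P1): max(3, 0) = 3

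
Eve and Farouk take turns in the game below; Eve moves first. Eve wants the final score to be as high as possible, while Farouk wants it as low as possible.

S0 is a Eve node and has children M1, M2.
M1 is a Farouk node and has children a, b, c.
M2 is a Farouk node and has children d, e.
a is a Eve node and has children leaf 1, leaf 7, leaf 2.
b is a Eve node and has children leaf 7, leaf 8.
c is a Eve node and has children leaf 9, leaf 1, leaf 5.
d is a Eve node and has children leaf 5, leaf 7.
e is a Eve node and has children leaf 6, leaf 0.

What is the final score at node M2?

6

d (Eve): max(5, 7) = 7
e (Eve): max(6, 0) = 6
M2 (Farouk): min(7, 6) = 6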